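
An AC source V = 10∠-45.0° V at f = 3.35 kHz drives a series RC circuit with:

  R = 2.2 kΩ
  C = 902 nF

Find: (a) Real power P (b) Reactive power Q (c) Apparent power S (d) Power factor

Step 1 — Angular frequency: ω = 2π·f = 2π·3350 = 2.105e+04 rad/s.
Step 2 — Component impedances:
  R: Z = R = 2200 Ω
  C: Z = 1/(jωC) = -j/(ω·C) = 0 - j52.67 Ω
Step 3 — Series combination: Z_total = R + C = 2200 - j52.67 Ω = 2201∠-1.4° Ω.
Step 4 — Source phasor: V = 10∠-45.0° V = 7.071 - j7.071 V.
Step 5 — Current: I = V / Z = 0.003289 - j0.003135 A = 0.004544∠-43.6° A.
Step 6 — Complex power: S = V·I* = 0.04543 - j0.001088 VA.
Step 7 — Real power: P = Re(S) = 0.04543 W.
Step 8 — Reactive power: Q = Im(S) = -0.001088 VAR.
Step 9 — Apparent power: |S| = 0.04544 VA.
Step 10 — Power factor: PF = P/|S| = 0.9997 (leading).

(a) P = 0.04543 W  (b) Q = -0.001088 VAR  (c) S = 0.04544 VA  (d) PF = 0.9997 (leading)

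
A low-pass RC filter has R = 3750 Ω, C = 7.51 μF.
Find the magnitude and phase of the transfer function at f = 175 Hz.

Step 1 — Angular frequency: ω = 2π·175 = 1100 rad/s.
Step 2 — Transfer function: H(jω) = 1/(1 + jωRC).
Step 3 — Denominator: 1 + jωRC = 1 + j·1100·3750·7.51e-06 = 1 + j30.97.
Step 4 — H = 0.001042 - j0.03226.
Step 5 — Magnitude: |H| = 0.03228 (-29.8 dB); phase: φ = -88.2°.

|H| = 0.03228 (-29.8 dB), φ = -88.2°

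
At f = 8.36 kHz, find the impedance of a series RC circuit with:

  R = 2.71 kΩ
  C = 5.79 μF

Step 1 — Angular frequency: ω = 2π·f = 2π·8360 = 5.253e+04 rad/s.
Step 2 — Component impedances:
  R: Z = R = 2710 Ω
  C: Z = 1/(jωC) = -j/(ω·C) = 0 - j3.288 Ω
Step 3 — Series combination: Z_total = R + C = 2710 - j3.288 Ω = 2710∠-0.1° Ω.

Z = 2710 - j3.288 Ω = 2710∠-0.1° Ω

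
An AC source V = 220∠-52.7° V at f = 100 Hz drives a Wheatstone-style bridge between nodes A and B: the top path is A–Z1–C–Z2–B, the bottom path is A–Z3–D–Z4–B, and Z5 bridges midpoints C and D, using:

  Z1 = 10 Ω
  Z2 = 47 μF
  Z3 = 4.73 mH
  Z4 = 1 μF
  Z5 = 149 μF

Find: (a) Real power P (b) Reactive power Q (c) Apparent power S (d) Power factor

Step 1 — Angular frequency: ω = 2π·f = 2π·100 = 628.3 rad/s.
Step 2 — Component impedances:
  Z1: Z = R = 10 Ω
  Z2: Z = 1/(jωC) = -j/(ω·C) = 0 - j33.86 Ω
  Z3: Z = jωL = j·628.3·0.00473 = 0 + j2.972 Ω
  Z4: Z = 1/(jωC) = -j/(ω·C) = 0 - j1592 Ω
  Z5: Z = 1/(jωC) = -j/(ω·C) = 0 - j10.68 Ω
Step 3 — Bridge requires nodal analysis (the Z5 bridge couples midpoints C and D, so the two paths cannot be reduced to a simple series/parallel combination). Setting node B to ground and injecting 1 A at node A, the 3-node admittance system at A, C, D solves to V_A = Z_AB = 3.475 - j37.7 Ω = 37.86∠-84.7° Ω.
Step 4 — Source phasor: V = 220∠-52.7° V = 133.3 - j175 V.
Step 5 — Current: I = V / Z = 4.926 + j3.082 A = 5.81∠32.0° A.
Step 6 — Complex power: S = V·I* = 117.3 - j1273 VA.
Step 7 — Real power: P = Re(S) = 117.3 W.
Step 8 — Reactive power: Q = Im(S) = -1273 VAR.
Step 9 — Apparent power: |S| = 1278 VA.
Step 10 — Power factor: PF = P/|S| = 0.09178 (leading).

(a) P = 117.3 W  (b) Q = -1273 VAR  (c) S = 1278 VA  (d) PF = 0.09178 (leading)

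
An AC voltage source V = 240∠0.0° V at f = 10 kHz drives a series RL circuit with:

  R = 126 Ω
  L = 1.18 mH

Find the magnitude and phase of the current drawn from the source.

Step 1 — Angular frequency: ω = 2π·f = 2π·1e+04 = 6.283e+04 rad/s.
Step 2 — Component impedances:
  R: Z = R = 126 Ω
  L: Z = jωL = j·6.283e+04·0.00118 = 0 + j74.14 Ω
Step 3 — Series combination: Z_total = R + L = 126 + j74.14 Ω = 146.2∠30.5° Ω.
Step 4 — Source phasor: V = 240∠0.0° V = 240 V.
Step 5 — Ohm's law: I = V / Z_total = (240) / (126 + j74.14) = 1.415 - j0.8325 A.
Step 6 — Convert to polar: |I| = 1.642 A, ∠I = -30.5°.

I = 1.642∠-30.5° A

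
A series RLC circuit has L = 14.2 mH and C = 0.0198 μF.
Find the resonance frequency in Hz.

Step 1 — Resonance condition Im(Z)=0 gives ω₀ = 1/√(LC).
Step 2 — ω₀ = 1/√(0.0142·1.98e-08) = 5.964e+04 rad/s.
Step 3 — f₀ = ω₀/(2π) = 9492 Hz.

f₀ = 9492 Hz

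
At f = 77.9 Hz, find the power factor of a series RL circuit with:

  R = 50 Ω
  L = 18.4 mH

Step 1 — Angular frequency: ω = 2π·f = 2π·77.9 = 489.5 rad/s.
Step 2 — Component impedances:
  R: Z = R = 50 Ω
  L: Z = jωL = j·489.5·0.0184 = 0 + j9.006 Ω
Step 3 — Series combination: Z_total = R + L = 50 + j9.006 Ω = 50.8∠10.2° Ω.
Step 4 — Power factor: PF = cos(φ) = Re(Z)/|Z| = 50/50.805 = 0.9842.
Step 5 — Type: Im(Z) = 9.006 ⇒ lagging (phase φ = 10.2°).

PF = 0.9842 (lagging, φ = 10.2°)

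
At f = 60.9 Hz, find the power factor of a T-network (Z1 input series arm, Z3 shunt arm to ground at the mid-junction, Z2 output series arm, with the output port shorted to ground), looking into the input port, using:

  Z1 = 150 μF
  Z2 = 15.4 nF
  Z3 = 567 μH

Step 1 — Angular frequency: ω = 2π·f = 2π·60.9 = 382.6 rad/s.
Step 2 — Component impedances:
  Z1: Z = 1/(jωC) = -j/(ω·C) = 0 - j17.42 Ω
  Z2: Z = 1/(jωC) = -j/(ω·C) = 0 - j1.697e+05 Ω
  Z3: Z = jωL = j·382.6·0.000567 = 0 + j0.217 Ω
Step 3 — With the output port shorted to ground, the output series arm Z2 runs from the junction to ground; the shunt arm Z3 also runs from the junction to ground. They appear in parallel: Z3 || Z2 = 0 + j0.217 Ω.
Step 4 — Series with input arm Z1: Z_in = Z1 + (Z3 || Z2) = 0 - j17.21 Ω = 17.21∠-90.0° Ω.
Step 5 — Power factor: PF = cos(φ) = Re(Z)/|Z| = 0/17.21 = 0.
Step 6 — Type: Im(Z) = -17.21 ⇒ leading (phase φ = -90.0°).

PF = 0 (leading, φ = -90.0°)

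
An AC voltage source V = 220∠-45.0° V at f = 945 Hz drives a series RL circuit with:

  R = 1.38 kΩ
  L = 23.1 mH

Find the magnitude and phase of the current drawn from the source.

Step 1 — Angular frequency: ω = 2π·f = 2π·945 = 5938 rad/s.
Step 2 — Component impedances:
  R: Z = R = 1380 Ω
  L: Z = jωL = j·5938·0.0231 = 0 + j137.2 Ω
Step 3 — Series combination: Z_total = R + L = 1380 + j137.2 Ω = 1387∠5.7° Ω.
Step 4 — Source phasor: V = 220∠-45.0° V = 155.6 - j155.6 V.
Step 5 — Ohm's law: I = V / Z_total = (155.6 - j155.6) / (1380 + j137.2) = 0.1005 - j0.1227 A.
Step 6 — Convert to polar: |I| = 0.1586 A, ∠I = -50.7°.

I = 0.1586∠-50.7° A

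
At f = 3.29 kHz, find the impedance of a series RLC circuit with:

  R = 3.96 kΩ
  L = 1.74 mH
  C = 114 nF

Step 1 — Angular frequency: ω = 2π·f = 2π·3290 = 2.067e+04 rad/s.
Step 2 — Component impedances:
  R: Z = R = 3960 Ω
  L: Z = jωL = j·2.067e+04·0.00174 = 0 + j35.97 Ω
  C: Z = 1/(jωC) = -j/(ω·C) = 0 - j424.3 Ω
Step 3 — Series combination: Z_total = R + L + C = 3960 - j388.4 Ω = 3979∠-5.6° Ω.

Z = 3960 - j388.4 Ω = 3979∠-5.6° Ω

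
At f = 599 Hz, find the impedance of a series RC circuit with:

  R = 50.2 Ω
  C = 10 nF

Step 1 — Angular frequency: ω = 2π·f = 2π·599 = 3764 rad/s.
Step 2 — Component impedances:
  R: Z = R = 50.2 Ω
  C: Z = 1/(jωC) = -j/(ω·C) = 0 - j2.657e+04 Ω
Step 3 — Series combination: Z_total = R + C = 50.2 - j2.657e+04 Ω = 2.657e+04∠-89.9° Ω.

Z = 50.2 - j2.657e+04 Ω = 2.657e+04∠-89.9° Ω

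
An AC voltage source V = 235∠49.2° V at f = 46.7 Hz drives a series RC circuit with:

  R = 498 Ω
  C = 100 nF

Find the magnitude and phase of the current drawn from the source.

Step 1 — Angular frequency: ω = 2π·f = 2π·46.7 = 293.4 rad/s.
Step 2 — Component impedances:
  R: Z = R = 498 Ω
  C: Z = 1/(jωC) = -j/(ω·C) = 0 - j3.408e+04 Ω
Step 3 — Series combination: Z_total = R + C = 498 - j3.408e+04 Ω = 3.408e+04∠-89.2° Ω.
Step 4 — Source phasor: V = 235∠49.2° V = 153.6 + j177.9 V.
Step 5 — Ohm's law: I = V / Z_total = (153.6 + j177.9) / (498 - j3.408e+04) = -0.005153 + j0.004581 A.
Step 6 — Convert to polar: |I| = 0.006895 A, ∠I = 138.4°.

I = 0.006895∠138.4° A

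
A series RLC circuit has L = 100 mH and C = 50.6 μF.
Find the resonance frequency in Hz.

Step 1 — Resonance condition Im(Z)=0 gives ω₀ = 1/√(LC).
Step 2 — ω₀ = 1/√(0.1·5.06e-05) = 444.6 rad/s.
Step 3 — f₀ = ω₀/(2π) = 70.75 Hz.

f₀ = 70.75 Hz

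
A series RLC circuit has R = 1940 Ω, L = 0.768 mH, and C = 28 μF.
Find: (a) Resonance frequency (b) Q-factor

Step 1 — Resonance condition Im(Z)=0 gives ω₀ = 1/√(LC).
Step 2 — ω₀ = 1/√(0.000768·2.8e-05) = 6819 rad/s.
Step 3 — f₀ = ω₀/(2π) = 1085 Hz.
Step 4 — Series Q: Q = ω₀L/R = 6819·0.000768/1940 = 0.0027.

(a) f₀ = 1085 Hz  (b) Q = 0.0027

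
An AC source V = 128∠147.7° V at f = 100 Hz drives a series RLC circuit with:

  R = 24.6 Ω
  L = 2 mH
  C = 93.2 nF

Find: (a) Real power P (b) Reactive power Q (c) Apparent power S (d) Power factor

Step 1 — Angular frequency: ω = 2π·f = 2π·100 = 628.3 rad/s.
Step 2 — Component impedances:
  R: Z = R = 24.6 Ω
  L: Z = jωL = j·628.3·0.002 = 0 + j1.257 Ω
  C: Z = 1/(jωC) = -j/(ω·C) = 0 - j1.708e+04 Ω
Step 3 — Series combination: Z_total = R + L + C = 24.6 - j1.708e+04 Ω = 1.708e+04∠-89.9° Ω.
Step 4 — Source phasor: V = 128∠147.7° V = -108.2 + j68.4 V.
Step 5 — Current: I = V / Z = -0.004015 - j0.00633 A = 0.007496∠-122.4° A.
Step 6 — Complex power: S = V·I* = 0.001382 - j0.9595 VA.
Step 7 — Real power: P = Re(S) = 0.001382 W.
Step 8 — Reactive power: Q = Im(S) = -0.9595 VAR.
Step 9 — Apparent power: |S| = 0.9595 VA.
Step 10 — Power factor: PF = P/|S| = 0.001441 (leading).

(a) P = 0.001382 W  (b) Q = -0.9595 VAR  (c) S = 0.9595 VA  (d) PF = 0.001441 (leading)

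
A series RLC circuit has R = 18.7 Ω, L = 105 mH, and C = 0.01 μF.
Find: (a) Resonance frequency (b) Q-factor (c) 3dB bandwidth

Step 1 — Resonance: ω₀ = 1/√(LC) = 1/√(0.105·1e-08) = 3.086e+04 rad/s.
Step 2 — f₀ = ω₀/(2π) = 4912 Hz.
Step 3 — Series Q: Q = ω₀L/R = 3.086e+04·0.105/18.7 = 173.3.
Step 4 — Bandwidth: Δω = ω₀/Q = 178.1 rad/s; BW = Δω/(2π) = 28.34 Hz.

(a) f₀ = 4912 Hz  (b) Q = 173.3  (c) BW = 28.34 Hz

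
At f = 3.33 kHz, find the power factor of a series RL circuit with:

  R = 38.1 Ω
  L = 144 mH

Step 1 — Angular frequency: ω = 2π·f = 2π·3330 = 2.092e+04 rad/s.
Step 2 — Component impedances:
  R: Z = R = 38.1 Ω
  L: Z = jωL = j·2.092e+04·0.144 = 0 + j3013 Ω
Step 3 — Series combination: Z_total = R + L = 38.1 + j3013 Ω = 3013∠89.3° Ω.
Step 4 — Power factor: PF = cos(φ) = Re(Z)/|Z| = 38.1/3013.2 = 0.01264.
Step 5 — Type: Im(Z) = 3013 ⇒ lagging (phase φ = 89.3°).

PF = 0.01264 (lagging, φ = 89.3°)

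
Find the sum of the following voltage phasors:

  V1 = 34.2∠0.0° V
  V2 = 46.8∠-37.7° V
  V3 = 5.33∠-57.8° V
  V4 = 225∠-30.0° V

Step 1 — Convert each phasor to rectangular form:
  V1 = 34.2·(cos(0.0°) + j·sin(0.0°)) = 34.2 V
  V2 = 46.8·(cos(-37.7°) + j·sin(-37.7°)) = 37.03 - j28.62 V
  V3 = 5.33·(cos(-57.8°) + j·sin(-57.8°)) = 2.84 - j4.51 V
  V4 = 225·(cos(-30.0°) + j·sin(-30.0°)) = 194.9 - j112.5 V
Step 2 — Sum components: V_total = 268.9 - j145.6 V.
Step 3 — Convert to polar: |V_total| = 305.8 V, ∠V_total = -28.4°.

V_total = 305.8∠-28.4° V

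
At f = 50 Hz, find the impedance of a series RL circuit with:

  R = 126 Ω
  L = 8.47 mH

Step 1 — Angular frequency: ω = 2π·f = 2π·50 = 314.2 rad/s.
Step 2 — Component impedances:
  R: Z = R = 126 Ω
  L: Z = jωL = j·314.2·0.00847 = 0 + j2.661 Ω
Step 3 — Series combination: Z_total = R + L = 126 + j2.661 Ω = 126∠1.2° Ω.

Z = 126 + j2.661 Ω = 126∠1.2° Ω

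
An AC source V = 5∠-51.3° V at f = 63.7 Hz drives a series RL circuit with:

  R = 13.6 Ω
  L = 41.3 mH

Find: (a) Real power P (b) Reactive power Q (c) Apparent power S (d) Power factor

Step 1 — Angular frequency: ω = 2π·f = 2π·63.7 = 400.2 rad/s.
Step 2 — Component impedances:
  R: Z = R = 13.6 Ω
  L: Z = jωL = j·400.2·0.0413 = 0 + j16.53 Ω
Step 3 — Series combination: Z_total = R + L = 13.6 + j16.53 Ω = 21.41∠50.6° Ω.
Step 4 — Source phasor: V = 5∠-51.3° V = 3.126 - j3.902 V.
Step 5 — Current: I = V / Z = -0.04798 - j0.2286 A = 0.2336∠-101.9° A.
Step 6 — Complex power: S = V·I* = 0.742 + j0.9019 VA.
Step 7 — Real power: P = Re(S) = 0.742 W.
Step 8 — Reactive power: Q = Im(S) = 0.9019 VAR.
Step 9 — Apparent power: |S| = 1.168 VA.
Step 10 — Power factor: PF = P/|S| = 0.6353 (lagging).

(a) P = 0.742 W  (b) Q = 0.9019 VAR  (c) S = 1.168 VA  (d) PF = 0.6353 (lagging)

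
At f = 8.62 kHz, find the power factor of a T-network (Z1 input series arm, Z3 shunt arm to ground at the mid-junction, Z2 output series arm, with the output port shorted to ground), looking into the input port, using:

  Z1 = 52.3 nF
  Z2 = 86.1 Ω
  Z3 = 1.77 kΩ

Step 1 — Angular frequency: ω = 2π·f = 2π·8620 = 5.416e+04 rad/s.
Step 2 — Component impedances:
  Z1: Z = 1/(jωC) = -j/(ω·C) = 0 - j353 Ω
  Z2: Z = R = 86.1 Ω
  Z3: Z = R = 1770 Ω
Step 3 — With the output port shorted to ground, the output series arm Z2 runs from the junction to ground; the shunt arm Z3 also runs from the junction to ground. They appear in parallel: Z3 || Z2 = 82.11 Ω.
Step 4 — Series with input arm Z1: Z_in = Z1 + (Z3 || Z2) = 82.11 - j353 Ω = 362.5∠-76.9° Ω.
Step 5 — Power factor: PF = cos(φ) = Re(Z)/|Z| = 82.11/362.5 = 0.2265.
Step 6 — Type: Im(Z) = -353 ⇒ leading (phase φ = -76.9°).

PF = 0.2265 (leading, φ = -76.9°)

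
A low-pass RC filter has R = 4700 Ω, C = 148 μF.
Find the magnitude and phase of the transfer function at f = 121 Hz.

Step 1 — Angular frequency: ω = 2π·121 = 760.3 rad/s.
Step 2 — Transfer function: H(jω) = 1/(1 + jωRC).
Step 3 — Denominator: 1 + jωRC = 1 + j·760.3·4700·0.000148 = 1 + j528.8.
Step 4 — H = 3.576e-06 - j0.001891.
Step 5 — Magnitude: |H| = 0.001891 (-54.5 dB); phase: φ = -89.9°.

|H| = 0.001891 (-54.5 dB), φ = -89.9°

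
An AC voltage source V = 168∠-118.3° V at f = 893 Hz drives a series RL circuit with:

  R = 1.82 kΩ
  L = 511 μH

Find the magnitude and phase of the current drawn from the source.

Step 1 — Angular frequency: ω = 2π·f = 2π·893 = 5611 rad/s.
Step 2 — Component impedances:
  R: Z = R = 1820 Ω
  L: Z = jωL = j·5611·0.000511 = 0 + j2.867 Ω
Step 3 — Series combination: Z_total = R + L = 1820 + j2.867 Ω = 1820∠0.1° Ω.
Step 4 — Source phasor: V = 168∠-118.3° V = -79.65 - j147.9 V.
Step 5 — Ohm's law: I = V / Z_total = (-79.65 - j147.9) / (1820 + j2.867) = -0.04389 - j0.08121 A.
Step 6 — Convert to polar: |I| = 0.09231 A, ∠I = -118.4°.

I = 0.09231∠-118.4° A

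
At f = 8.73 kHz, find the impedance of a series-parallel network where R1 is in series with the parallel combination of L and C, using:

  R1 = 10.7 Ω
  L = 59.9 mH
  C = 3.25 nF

Step 1 — Angular frequency: ω = 2π·f = 2π·8730 = 5.485e+04 rad/s.
Step 2 — Component impedances:
  R1: Z = R = 10.7 Ω
  L: Z = jωL = j·5.485e+04·0.0599 = 0 + j3286 Ω
  C: Z = 1/(jωC) = -j/(ω·C) = 0 - j5609 Ω
Step 3 — Parallel branch: L || C = 1/(1/L + 1/C) = 0 + j7931 Ω.
Step 4 — Series with R1: Z_total = R1 + (L || C) = 10.7 + j7931 Ω = 7931∠89.9° Ω.

Z = 10.7 + j7931 Ω = 7931∠89.9° Ω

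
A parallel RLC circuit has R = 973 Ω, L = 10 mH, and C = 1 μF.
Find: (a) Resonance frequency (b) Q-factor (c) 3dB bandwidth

Step 1 — Resonance: ω₀ = 1/√(LC) = 1/√(0.01·1e-06) = 1e+04 rad/s.
Step 2 — f₀ = ω₀/(2π) = 1592 Hz.
Step 3 — Parallel Q: Q = R/(ω₀L) = 973/(1e+04·0.01) = 9.73.
Step 4 — Bandwidth: Δω = ω₀/Q = 1028 rad/s; BW = Δω/(2π) = 163.6 Hz.

(a) f₀ = 1592 Hz  (b) Q = 9.73  (c) BW = 163.6 Hz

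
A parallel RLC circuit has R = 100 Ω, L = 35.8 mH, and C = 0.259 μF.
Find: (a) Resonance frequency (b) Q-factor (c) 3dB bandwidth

Step 1 — Resonance: ω₀ = 1/√(LC) = 1/√(0.0358·2.59e-07) = 1.039e+04 rad/s.
Step 2 — f₀ = ω₀/(2π) = 1653 Hz.
Step 3 — Parallel Q: Q = R/(ω₀L) = 100/(1.039e+04·0.0358) = 0.269.
Step 4 — Bandwidth: Δω = ω₀/Q = 3.861e+04 rad/s; BW = Δω/(2π) = 6145 Hz.

(a) f₀ = 1653 Hz  (b) Q = 0.269  (c) BW = 6145 Hz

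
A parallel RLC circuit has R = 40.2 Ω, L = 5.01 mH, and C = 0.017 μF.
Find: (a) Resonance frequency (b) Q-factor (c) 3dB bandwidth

Step 1 — Resonance: ω₀ = 1/√(LC) = 1/√(0.00501·1.7e-08) = 1.084e+05 rad/s.
Step 2 — f₀ = ω₀/(2π) = 1.725e+04 Hz.
Step 3 — Parallel Q: Q = R/(ω₀L) = 40.2/(1.084e+05·0.00501) = 0.07405.
Step 4 — Bandwidth: Δω = ω₀/Q = 1.463e+06 rad/s; BW = Δω/(2π) = 2.329e+05 Hz.

(a) f₀ = 1.725e+04 Hz  (b) Q = 0.07405  (c) BW = 2.329e+05 Hz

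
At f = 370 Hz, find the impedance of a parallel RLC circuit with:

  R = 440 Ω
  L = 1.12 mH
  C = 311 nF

Step 1 — Angular frequency: ω = 2π·f = 2π·370 = 2325 rad/s.
Step 2 — Component impedances:
  R: Z = R = 440 Ω
  L: Z = jωL = j·2325·0.00112 = 0 + j2.604 Ω
  C: Z = 1/(jωC) = -j/(ω·C) = 0 - j1383 Ω
Step 3 — Parallel combination: 1/Z_total = 1/R + 1/L + 1/C; Z_total = 0.01547 + j2.609 Ω = 2.609∠89.7° Ω.

Z = 0.01547 + j2.609 Ω = 2.609∠89.7° Ω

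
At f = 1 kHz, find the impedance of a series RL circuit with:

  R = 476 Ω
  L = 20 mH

Step 1 — Angular frequency: ω = 2π·f = 2π·1000 = 6283 rad/s.
Step 2 — Component impedances:
  R: Z = R = 476 Ω
  L: Z = jωL = j·6283·0.02 = 0 + j125.7 Ω
Step 3 — Series combination: Z_total = R + L = 476 + j125.7 Ω = 492.3∠14.8° Ω.

Z = 476 + j125.7 Ω = 492.3∠14.8° Ω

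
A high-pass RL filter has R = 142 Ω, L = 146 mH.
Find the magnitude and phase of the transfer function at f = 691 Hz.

Step 1 — Angular frequency: ω = 2π·691 = 4342 rad/s.
Step 2 — Transfer function: H(jω) = jωL/(R + jωL).
Step 3 — Numerator jωL = j·633.9; denominator R + jωL = 142 + j633.9.
Step 4 — H = 0.9522 + j0.2133.
Step 5 — Magnitude: |H| = 0.9758 (-0.2 dB); phase: φ = 12.6°.

|H| = 0.9758 (-0.2 dB), φ = 12.6°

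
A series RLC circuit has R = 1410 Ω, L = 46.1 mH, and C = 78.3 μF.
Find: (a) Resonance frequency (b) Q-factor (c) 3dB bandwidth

Step 1 — Resonance condition Im(Z)=0 gives ω₀ = 1/√(LC).
Step 2 — ω₀ = 1/√(0.0461·7.83e-05) = 526.3 rad/s.
Step 3 — f₀ = ω₀/(2π) = 83.77 Hz.
Step 4 — Series Q: Q = ω₀L/R = 526.3·0.0461/1410 = 0.01721.
Step 5 — 3dB bandwidth: Δω = ω₀/Q = 3.059e+04 rad/s; BW = Δω/(2π) = 4868 Hz.

(a) f₀ = 83.77 Hz  (b) Q = 0.01721  (c) BW = 4868 Hz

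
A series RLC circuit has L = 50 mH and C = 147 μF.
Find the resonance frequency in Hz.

Step 1 — Resonance condition Im(Z)=0 gives ω₀ = 1/√(LC).
Step 2 — ω₀ = 1/√(0.05·0.000147) = 368.9 rad/s.
Step 3 — f₀ = ω₀/(2π) = 58.71 Hz.

f₀ = 58.71 Hz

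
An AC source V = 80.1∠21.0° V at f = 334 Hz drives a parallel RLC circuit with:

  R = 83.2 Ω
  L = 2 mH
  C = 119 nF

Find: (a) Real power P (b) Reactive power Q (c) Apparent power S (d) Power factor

Step 1 — Angular frequency: ω = 2π·f = 2π·334 = 2099 rad/s.
Step 2 — Component impedances:
  R: Z = R = 83.2 Ω
  L: Z = jωL = j·2099·0.002 = 0 + j4.197 Ω
  C: Z = 1/(jωC) = -j/(ω·C) = 0 - j4004 Ω
Step 3 — Parallel combination: 1/Z_total = 1/R + 1/L + 1/C; Z_total = 0.2116 + j4.191 Ω = 4.196∠87.1° Ω.
Step 4 — Source phasor: V = 80.1∠21.0° V = 74.78 + j28.71 V.
Step 5 — Current: I = V / Z = 7.731 - j17.45 A = 19.09∠-66.1° A.
Step 6 — Complex power: S = V·I* = 77.12 + j1527 VA.
Step 7 — Real power: P = Re(S) = 77.12 W.
Step 8 — Reactive power: Q = Im(S) = 1527 VAR.
Step 9 — Apparent power: |S| = 1529 VA.
Step 10 — Power factor: PF = P/|S| = 0.05044 (lagging).

(a) P = 77.12 W  (b) Q = 1527 VAR  (c) S = 1529 VA  (d) PF = 0.05044 (lagging)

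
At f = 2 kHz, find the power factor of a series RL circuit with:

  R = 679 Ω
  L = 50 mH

Step 1 — Angular frequency: ω = 2π·f = 2π·2000 = 1.257e+04 rad/s.
Step 2 — Component impedances:
  R: Z = R = 679 Ω
  L: Z = jωL = j·1.257e+04·0.05 = 0 + j628.3 Ω
Step 3 — Series combination: Z_total = R + L = 679 + j628.3 Ω = 925.1∠42.8° Ω.
Step 4 — Power factor: PF = cos(φ) = Re(Z)/|Z| = 679/925.1 = 0.734.
Step 5 — Type: Im(Z) = 628.3 ⇒ lagging (phase φ = 42.8°).

PF = 0.734 (lagging, φ = 42.8°)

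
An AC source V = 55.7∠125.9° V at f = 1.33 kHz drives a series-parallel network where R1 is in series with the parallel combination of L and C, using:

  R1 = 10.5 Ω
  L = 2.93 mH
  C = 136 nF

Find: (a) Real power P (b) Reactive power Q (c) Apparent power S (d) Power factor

Step 1 — Angular frequency: ω = 2π·f = 2π·1330 = 8357 rad/s.
Step 2 — Component impedances:
  R1: Z = R = 10.5 Ω
  L: Z = jωL = j·8357·0.00293 = 0 + j24.48 Ω
  C: Z = 1/(jωC) = -j/(ω·C) = 0 - j879.9 Ω
Step 3 — Parallel branch: L || C = 1/(1/L + 1/C) = 0 + j25.19 Ω.
Step 4 — Series with R1: Z_total = R1 + (L || C) = 10.5 + j25.19 Ω = 27.29∠67.4° Ω.
Step 5 — Source phasor: V = 55.7∠125.9° V = -32.66 + j45.12 V.
Step 6 — Current: I = V / Z = 1.066 + j1.741 A = 2.041∠58.5° A.
Step 7 — Complex power: S = V·I* = 43.75 + j104.9 VA.
Step 8 — Real power: P = Re(S) = 43.75 W.
Step 9 — Reactive power: Q = Im(S) = 104.9 VAR.
Step 10 — Apparent power: |S| = 113.7 VA.
Step 11 — Power factor: PF = P/|S| = 0.3848 (lagging).

(a) P = 43.75 W  (b) Q = 104.9 VAR  (c) S = 113.7 VA  (d) PF = 0.3848 (lagging)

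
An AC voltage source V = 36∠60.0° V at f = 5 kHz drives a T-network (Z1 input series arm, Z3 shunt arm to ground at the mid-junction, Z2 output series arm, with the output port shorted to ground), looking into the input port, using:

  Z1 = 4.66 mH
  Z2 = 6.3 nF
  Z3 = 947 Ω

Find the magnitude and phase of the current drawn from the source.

Step 1 — Angular frequency: ω = 2π·f = 2π·5000 = 3.142e+04 rad/s.
Step 2 — Component impedances:
  Z1: Z = jωL = j·3.142e+04·0.00466 = 0 + j146.4 Ω
  Z2: Z = 1/(jωC) = -j/(ω·C) = 0 - j5053 Ω
  Z3: Z = R = 947 Ω
Step 3 — With the output port shorted to ground, the output series arm Z2 runs from the junction to ground; the shunt arm Z3 also runs from the junction to ground. They appear in parallel: Z3 || Z2 = 914.9 - j171.5 Ω.
Step 4 — Series with input arm Z1: Z_in = Z1 + (Z3 || Z2) = 914.9 - j25.07 Ω = 915.2∠-1.6° Ω.
Step 5 — Source phasor: V = 36∠60.0° V = 18 + j31.18 V.
Step 6 — Ohm's law: I = V / Z_total = (18 + j31.18) / (914.9 - j25.07) = 0.01873 + j0.03459 A.
Step 7 — Convert to polar: |I| = 0.03934 A, ∠I = 61.6°.

I = 0.03934∠61.6° A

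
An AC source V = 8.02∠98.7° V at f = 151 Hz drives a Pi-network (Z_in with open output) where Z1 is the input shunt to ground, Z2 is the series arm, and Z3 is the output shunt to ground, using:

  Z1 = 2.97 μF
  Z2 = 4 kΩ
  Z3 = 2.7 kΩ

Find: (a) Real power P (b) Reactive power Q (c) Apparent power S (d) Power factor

Step 1 — Angular frequency: ω = 2π·f = 2π·151 = 948.8 rad/s.
Step 2 — Component impedances:
  Z1: Z = 1/(jωC) = -j/(ω·C) = 0 - j354.9 Ω
  Z2: Z = R = 4000 Ω
  Z3: Z = R = 2700 Ω
Step 3 — With open output, the series arm Z2 and the output shunt Z3 appear in series to ground: Z2 + Z3 = 6700 Ω.
Step 4 — Parallel with input shunt Z1: Z_in = Z1 || (Z2 + Z3) = 18.74 - j353.9 Ω = 354.4∠-87.0° Ω.
Step 5 — Source phasor: V = 8.02∠98.7° V = -1.213 + j7.928 V.
Step 6 — Current: I = V / Z = -0.02252 - j0.002235 A = 0.02263∠-174.3° A.
Step 7 — Complex power: S = V·I* = 0.0096 - j0.1812 VA.
Step 8 — Real power: P = Re(S) = 0.0096 W.
Step 9 — Reactive power: Q = Im(S) = -0.1812 VAR.
Step 10 — Apparent power: |S| = 0.1815 VA.
Step 11 — Power factor: PF = P/|S| = 0.05289 (leading).

(a) P = 0.0096 W  (b) Q = -0.1812 VAR  (c) S = 0.1815 VA  (d) PF = 0.05289 (leading)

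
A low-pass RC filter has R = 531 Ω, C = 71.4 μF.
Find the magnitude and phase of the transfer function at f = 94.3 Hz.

Step 1 — Angular frequency: ω = 2π·94.3 = 592.5 rad/s.
Step 2 — Transfer function: H(jω) = 1/(1 + jωRC).
Step 3 — Denominator: 1 + jωRC = 1 + j·592.5·531·7.14e-05 = 1 + j22.46.
Step 4 — H = 0.001978 - j0.04443.
Step 5 — Magnitude: |H| = 0.04447 (-27.0 dB); phase: φ = -87.5°.

|H| = 0.04447 (-27.0 dB), φ = -87.5°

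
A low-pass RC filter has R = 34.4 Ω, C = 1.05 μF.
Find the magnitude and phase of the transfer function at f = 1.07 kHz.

Step 1 — Angular frequency: ω = 2π·1070 = 6723 rad/s.
Step 2 — Transfer function: H(jω) = 1/(1 + jωRC).
Step 3 — Denominator: 1 + jωRC = 1 + j·6723·34.4·1.05e-06 = 1 + j0.2428.
Step 4 — H = 0.9443 - j0.2293.
Step 5 — Magnitude: |H| = 0.9718 (-0.2 dB); phase: φ = -13.6°.

|H| = 0.9718 (-0.2 dB), φ = -13.6°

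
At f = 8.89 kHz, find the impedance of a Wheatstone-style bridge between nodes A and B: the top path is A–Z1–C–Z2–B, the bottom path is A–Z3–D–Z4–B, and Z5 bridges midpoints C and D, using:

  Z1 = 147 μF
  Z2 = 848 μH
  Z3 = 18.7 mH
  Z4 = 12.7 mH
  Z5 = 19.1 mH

Step 1 — Angular frequency: ω = 2π·f = 2π·8890 = 5.586e+04 rad/s.
Step 2 — Component impedances:
  Z1: Z = 1/(jωC) = -j/(ω·C) = 0 - j0.1218 Ω
  Z2: Z = jωL = j·5.586e+04·0.000848 = 0 + j47.37 Ω
  Z3: Z = jωL = j·5.586e+04·0.0187 = 0 + j1045 Ω
  Z4: Z = jωL = j·5.586e+04·0.0127 = 0 + j709.4 Ω
  Z5: Z = jωL = j·5.586e+04·0.0191 = 0 + j1067 Ω
Step 3 — Bridge requires nodal analysis (the Z5 bridge couples midpoints C and D, so the two paths cannot be reduced to a simple series/parallel combination). Setting node B to ground and injecting 1 A at node A, the 3-node admittance system at A, C, D solves to V_A = Z_AB = 0 + j45.5 Ω = 45.5∠90.0° Ω.

Z = 0 + j45.5 Ω = 45.5∠90.0° Ω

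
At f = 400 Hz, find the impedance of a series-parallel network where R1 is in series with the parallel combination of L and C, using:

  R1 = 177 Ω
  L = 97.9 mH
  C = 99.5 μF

Step 1 — Angular frequency: ω = 2π·f = 2π·400 = 2513 rad/s.
Step 2 — Component impedances:
  R1: Z = R = 177 Ω
  L: Z = jωL = j·2513·0.0979 = 0 + j246 Ω
  C: Z = 1/(jωC) = -j/(ω·C) = 0 - j3.999 Ω
Step 3 — Parallel branch: L || C = 1/(1/L + 1/C) = 0 - j4.065 Ω.
Step 4 — Series with R1: Z_total = R1 + (L || C) = 177 - j4.065 Ω = 177∠-1.3° Ω.

Z = 177 - j4.065 Ω = 177∠-1.3° Ω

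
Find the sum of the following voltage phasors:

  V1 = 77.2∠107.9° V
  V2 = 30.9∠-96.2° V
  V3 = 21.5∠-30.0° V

Step 1 — Convert each phasor to rectangular form:
  V1 = 77.2·(cos(107.9°) + j·sin(107.9°)) = -23.73 + j73.46 V
  V2 = 30.9·(cos(-96.2°) + j·sin(-96.2°)) = -3.337 - j30.72 V
  V3 = 21.5·(cos(-30.0°) + j·sin(-30.0°)) = 18.62 - j10.75 V
Step 2 — Sum components: V_total = -8.446 + j31.99 V.
Step 3 — Convert to polar: |V_total| = 33.09 V, ∠V_total = 104.8°.

V_total = 33.09∠104.8° V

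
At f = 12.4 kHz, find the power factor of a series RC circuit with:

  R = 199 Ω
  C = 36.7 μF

Step 1 — Angular frequency: ω = 2π·f = 2π·1.24e+04 = 7.791e+04 rad/s.
Step 2 — Component impedances:
  R: Z = R = 199 Ω
  C: Z = 1/(jωC) = -j/(ω·C) = 0 - j0.3497 Ω
Step 3 — Series combination: Z_total = R + C = 199 - j0.3497 Ω = 199∠-0.1° Ω.
Step 4 — Power factor: PF = cos(φ) = Re(Z)/|Z| = 199/199 = 1.
Step 5 — Type: Im(Z) = -0.3497 ⇒ leading (phase φ = -0.1°).

PF = 1 (leading, φ = -0.1°)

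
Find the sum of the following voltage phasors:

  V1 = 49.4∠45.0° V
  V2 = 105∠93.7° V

Step 1 — Convert each phasor to rectangular form:
  V1 = 49.4·(cos(45.0°) + j·sin(45.0°)) = 34.93 + j34.93 V
  V2 = 105·(cos(93.7°) + j·sin(93.7°)) = -6.776 + j104.8 V
Step 2 — Sum components: V_total = 28.16 + j139.7 V.
Step 3 — Convert to polar: |V_total| = 142.5 V, ∠V_total = 78.6°.

V_total = 142.5∠78.6° V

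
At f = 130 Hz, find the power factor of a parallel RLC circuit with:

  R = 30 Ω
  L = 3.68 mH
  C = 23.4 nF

Step 1 — Angular frequency: ω = 2π·f = 2π·130 = 816.8 rad/s.
Step 2 — Component impedances:
  R: Z = R = 30 Ω
  L: Z = jωL = j·816.8·0.00368 = 0 + j3.006 Ω
  C: Z = 1/(jωC) = -j/(ω·C) = 0 - j5.232e+04 Ω
Step 3 — Parallel combination: 1/Z_total = 1/R + 1/L + 1/C; Z_total = 0.2982 + j2.976 Ω = 2.991∠84.3° Ω.
Step 4 — Power factor: PF = cos(φ) = Re(Z)/|Z| = 0.2982/2.991 = 0.0997.
Step 5 — Type: Im(Z) = 2.976 ⇒ lagging (phase φ = 84.3°).

PF = 0.0997 (lagging, φ = 84.3°)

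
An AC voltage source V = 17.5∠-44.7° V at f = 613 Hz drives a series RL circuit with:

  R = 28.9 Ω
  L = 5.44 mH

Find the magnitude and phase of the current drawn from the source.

Step 1 — Angular frequency: ω = 2π·f = 2π·613 = 3852 rad/s.
Step 2 — Component impedances:
  R: Z = R = 28.9 Ω
  L: Z = jωL = j·3852·0.00544 = 0 + j20.95 Ω
Step 3 — Series combination: Z_total = R + L = 28.9 + j20.95 Ω = 35.7∠35.9° Ω.
Step 4 — Source phasor: V = 17.5∠-44.7° V = 12.44 - j12.31 V.
Step 5 — Ohm's law: I = V / Z_total = (12.44 - j12.31) / (28.9 + j20.95) = 0.07971 - j0.4837 A.
Step 6 — Convert to polar: |I| = 0.4902 A, ∠I = -80.6°.

I = 0.4902∠-80.6° A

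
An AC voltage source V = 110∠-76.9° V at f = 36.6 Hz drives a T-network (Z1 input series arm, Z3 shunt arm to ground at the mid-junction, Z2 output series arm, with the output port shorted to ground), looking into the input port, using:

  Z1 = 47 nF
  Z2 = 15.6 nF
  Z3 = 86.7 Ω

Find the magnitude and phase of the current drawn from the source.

Step 1 — Angular frequency: ω = 2π·f = 2π·36.6 = 230 rad/s.
Step 2 — Component impedances:
  Z1: Z = 1/(jωC) = -j/(ω·C) = 0 - j9.252e+04 Ω
  Z2: Z = 1/(jωC) = -j/(ω·C) = 0 - j2.787e+05 Ω
  Z3: Z = R = 86.7 Ω
Step 3 — With the output port shorted to ground, the output series arm Z2 runs from the junction to ground; the shunt arm Z3 also runs from the junction to ground. They appear in parallel: Z3 || Z2 = 86.7 - j0.02697 Ω.
Step 4 — Series with input arm Z1: Z_in = Z1 + (Z3 || Z2) = 86.7 - j9.252e+04 Ω = 9.252e+04∠-89.9° Ω.
Step 5 — Source phasor: V = 110∠-76.9° V = 24.93 - j107.1 V.
Step 6 — Ohm's law: I = V / Z_total = (24.93 - j107.1) / (86.7 - j9.252e+04) = 0.001158 + j0.0002684 A.
Step 7 — Convert to polar: |I| = 0.001189 A, ∠I = 13.0°.

I = 0.001189∠13.0° A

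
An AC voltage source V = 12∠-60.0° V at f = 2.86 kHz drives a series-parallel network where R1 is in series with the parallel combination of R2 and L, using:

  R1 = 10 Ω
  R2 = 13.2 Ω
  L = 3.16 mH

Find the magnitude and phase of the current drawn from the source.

Step 1 — Angular frequency: ω = 2π·f = 2π·2860 = 1.797e+04 rad/s.
Step 2 — Component impedances:
  R1: Z = R = 10 Ω
  R2: Z = R = 13.2 Ω
  L: Z = jωL = j·1.797e+04·0.00316 = 0 + j56.78 Ω
Step 3 — Parallel branch: R2 || L = 1/(1/R2 + 1/L) = 12.52 + j2.911 Ω.
Step 4 — Series with R1: Z_total = R1 + (R2 || L) = 22.52 + j2.911 Ω = 22.71∠7.4° Ω.
Step 5 — Source phasor: V = 12∠-60.0° V = 6 - j10.39 V.
Step 6 — Ohm's law: I = V / Z_total = (6 - j10.39) / (22.52 + j2.911) = 0.2034 - j0.4877 A.
Step 7 — Convert to polar: |I| = 0.5284 A, ∠I = -67.4°.

I = 0.5284∠-67.4° A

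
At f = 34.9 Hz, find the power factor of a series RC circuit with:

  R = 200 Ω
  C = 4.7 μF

Step 1 — Angular frequency: ω = 2π·f = 2π·34.9 = 219.3 rad/s.
Step 2 — Component impedances:
  R: Z = R = 200 Ω
  C: Z = 1/(jωC) = -j/(ω·C) = 0 - j970.3 Ω
Step 3 — Series combination: Z_total = R + C = 200 - j970.3 Ω = 990.7∠-78.4° Ω.
Step 4 — Power factor: PF = cos(φ) = Re(Z)/|Z| = 200/990.7 = 0.2019.
Step 5 — Type: Im(Z) = -970.3 ⇒ leading (phase φ = -78.4°).

PF = 0.2019 (leading, φ = -78.4°)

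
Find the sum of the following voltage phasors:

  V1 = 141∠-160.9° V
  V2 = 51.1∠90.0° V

Step 1 — Convert each phasor to rectangular form:
  V1 = 141·(cos(-160.9°) + j·sin(-160.9°)) = -133.2 - j46.14 V
  V2 = 51.1·(cos(90.0°) + j·sin(90.0°)) = 0 + j51.1 V
Step 2 — Sum components: V_total = -133.2 + j4.962 V.
Step 3 — Convert to polar: |V_total| = 133.3 V, ∠V_total = 177.9°.

V_total = 133.3∠177.9° V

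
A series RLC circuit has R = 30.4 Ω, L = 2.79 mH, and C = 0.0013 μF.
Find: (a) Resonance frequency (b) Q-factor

Step 1 — Resonance condition Im(Z)=0 gives ω₀ = 1/√(LC).
Step 2 — ω₀ = 1/√(0.00279·1.3e-09) = 5.251e+05 rad/s.
Step 3 — f₀ = ω₀/(2π) = 8.357e+04 Hz.
Step 4 — Series Q: Q = ω₀L/R = 5.251e+05·0.00279/30.4 = 48.19.

(a) f₀ = 8.357e+04 Hz  (b) Q = 48.19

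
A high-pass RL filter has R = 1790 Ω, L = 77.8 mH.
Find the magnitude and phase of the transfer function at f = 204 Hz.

Step 1 — Angular frequency: ω = 2π·204 = 1282 rad/s.
Step 2 — Transfer function: H(jω) = jωL/(R + jωL).
Step 3 — Numerator jωL = j·99.72; denominator R + jωL = 1790 + j99.72.
Step 4 — H = 0.003094 + j0.05554.
Step 5 — Magnitude: |H| = 0.05562 (-25.1 dB); phase: φ = 86.8°.

|H| = 0.05562 (-25.1 dB), φ = 86.8°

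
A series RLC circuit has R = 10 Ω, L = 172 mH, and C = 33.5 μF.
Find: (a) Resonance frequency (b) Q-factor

Step 1 — Resonance condition Im(Z)=0 gives ω₀ = 1/√(LC).
Step 2 — ω₀ = 1/√(0.172·3.35e-05) = 416.6 rad/s.
Step 3 — f₀ = ω₀/(2π) = 66.3 Hz.
Step 4 — Series Q: Q = ω₀L/R = 416.6·0.172/10 = 7.165.

(a) f₀ = 66.3 Hz  (b) Q = 7.165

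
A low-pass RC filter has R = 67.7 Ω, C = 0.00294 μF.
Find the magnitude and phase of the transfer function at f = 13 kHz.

Step 1 — Angular frequency: ω = 2π·1.3e+04 = 8.168e+04 rad/s.
Step 2 — Transfer function: H(jω) = 1/(1 + jωRC).
Step 3 — Denominator: 1 + jωRC = 1 + j·8.168e+04·67.7·2.94e-09 = 1 + j0.01626.
Step 4 — H = 0.9997 - j0.01625.
Step 5 — Magnitude: |H| = 0.9999 (-0.0 dB); phase: φ = -0.9°.

|H| = 0.9999 (-0.0 dB), φ = -0.9°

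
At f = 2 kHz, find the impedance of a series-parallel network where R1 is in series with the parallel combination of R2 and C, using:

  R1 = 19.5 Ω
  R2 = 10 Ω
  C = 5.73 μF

Step 1 — Angular frequency: ω = 2π·f = 2π·2000 = 1.257e+04 rad/s.
Step 2 — Component impedances:
  R1: Z = R = 19.5 Ω
  R2: Z = R = 10 Ω
  C: Z = 1/(jωC) = -j/(ω·C) = 0 - j13.89 Ω
Step 3 — Parallel branch: R2 || C = 1/(1/R2 + 1/C) = 6.586 - j4.742 Ω.
Step 4 — Series with R1: Z_total = R1 + (R2 || C) = 26.09 - j4.742 Ω = 26.51∠-10.3° Ω.

Z = 26.09 - j4.742 Ω = 26.51∠-10.3° Ω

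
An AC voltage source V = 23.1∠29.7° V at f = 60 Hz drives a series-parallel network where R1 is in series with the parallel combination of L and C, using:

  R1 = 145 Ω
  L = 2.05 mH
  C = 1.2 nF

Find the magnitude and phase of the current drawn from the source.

Step 1 — Angular frequency: ω = 2π·f = 2π·60 = 377 rad/s.
Step 2 — Component impedances:
  R1: Z = R = 145 Ω
  L: Z = jωL = j·377·0.00205 = 0 + j0.7728 Ω
  C: Z = 1/(jωC) = -j/(ω·C) = 0 - j2.21e+06 Ω
Step 3 — Parallel branch: L || C = 1/(1/L + 1/C) = 0 + j0.7728 Ω.
Step 4 — Series with R1: Z_total = R1 + (L || C) = 145 + j0.7728 Ω = 145∠0.3° Ω.
Step 5 — Source phasor: V = 23.1∠29.7° V = 20.07 + j11.45 V.
Step 6 — Ohm's law: I = V / Z_total = (20.07 + j11.45) / (145 + j0.7728) = 0.1388 + j0.07819 A.
Step 7 — Convert to polar: |I| = 0.1593 A, ∠I = 29.4°.

I = 0.1593∠29.4° A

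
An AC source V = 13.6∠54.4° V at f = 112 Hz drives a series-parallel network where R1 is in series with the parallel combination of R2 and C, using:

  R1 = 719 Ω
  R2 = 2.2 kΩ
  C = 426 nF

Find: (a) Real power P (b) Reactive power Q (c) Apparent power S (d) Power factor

Step 1 — Angular frequency: ω = 2π·f = 2π·112 = 703.7 rad/s.
Step 2 — Component impedances:
  R1: Z = R = 719 Ω
  R2: Z = R = 2200 Ω
  C: Z = 1/(jωC) = -j/(ω·C) = 0 - j3336 Ω
Step 3 — Parallel branch: R2 || C = 1/(1/R2 + 1/C) = 1533 - j1011 Ω.
Step 4 — Series with R1: Z_total = R1 + (R2 || C) = 2252 - j1011 Ω = 2469∠-24.2° Ω.
Step 5 — Source phasor: V = 13.6∠54.4° V = 7.917 + j11.06 V.
Step 6 — Current: I = V / Z = 0.001091 + j0.0054 A = 0.005509∠78.6° A.
Step 7 — Complex power: S = V·I* = 0.06835 - j0.03069 VA.
Step 8 — Real power: P = Re(S) = 0.06835 W.
Step 9 — Reactive power: Q = Im(S) = -0.03069 VAR.
Step 10 — Apparent power: |S| = 0.07492 VA.
Step 11 — Power factor: PF = P/|S| = 0.9123 (leading).

(a) P = 0.06835 W  (b) Q = -0.03069 VAR  (c) S = 0.07492 VA  (d) PF = 0.9123 (leading)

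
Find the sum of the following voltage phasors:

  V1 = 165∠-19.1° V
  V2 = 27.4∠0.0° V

Step 1 — Convert each phasor to rectangular form:
  V1 = 165·(cos(-19.1°) + j·sin(-19.1°)) = 155.9 - j53.99 V
  V2 = 27.4·(cos(0.0°) + j·sin(0.0°)) = 27.4 V
Step 2 — Sum components: V_total = 183.3 - j53.99 V.
Step 3 — Convert to polar: |V_total| = 191.1 V, ∠V_total = -16.4°.

V_total = 191.1∠-16.4° V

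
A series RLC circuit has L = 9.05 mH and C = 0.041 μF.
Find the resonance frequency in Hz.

Step 1 — Resonance condition Im(Z)=0 gives ω₀ = 1/√(LC).
Step 2 — ω₀ = 1/√(0.00905·4.1e-08) = 5.191e+04 rad/s.
Step 3 — f₀ = ω₀/(2π) = 8262 Hz.

f₀ = 8262 Hz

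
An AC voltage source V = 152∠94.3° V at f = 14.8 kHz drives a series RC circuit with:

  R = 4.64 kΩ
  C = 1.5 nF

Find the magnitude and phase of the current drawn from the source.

Step 1 — Angular frequency: ω = 2π·f = 2π·1.48e+04 = 9.299e+04 rad/s.
Step 2 — Component impedances:
  R: Z = R = 4640 Ω
  C: Z = 1/(jωC) = -j/(ω·C) = 0 - j7169 Ω
Step 3 — Series combination: Z_total = R + C = 4640 - j7169 Ω = 8540∠-57.1° Ω.
Step 4 — Source phasor: V = 152∠94.3° V = -11.4 + j151.6 V.
Step 5 — Ohm's law: I = V / Z_total = (-11.4 + j151.6) / (4640 - j7169) = -0.01563 + j0.008524 A.
Step 6 — Convert to polar: |I| = 0.0178 A, ∠I = 151.4°.

I = 0.0178∠151.4° A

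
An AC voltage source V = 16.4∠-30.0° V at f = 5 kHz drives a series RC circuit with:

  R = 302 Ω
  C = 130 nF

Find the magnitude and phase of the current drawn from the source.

Step 1 — Angular frequency: ω = 2π·f = 2π·5000 = 3.142e+04 rad/s.
Step 2 — Component impedances:
  R: Z = R = 302 Ω
  C: Z = 1/(jωC) = -j/(ω·C) = 0 - j244.9 Ω
Step 3 — Series combination: Z_total = R + C = 302 - j244.9 Ω = 388.8∠-39.0° Ω.
Step 4 — Source phasor: V = 16.4∠-30.0° V = 14.2 - j8.2 V.
Step 5 — Ohm's law: I = V / Z_total = (14.2 - j8.2) / (302 - j244.9) = 0.04166 + j0.006624 A.
Step 6 — Convert to polar: |I| = 0.04218 A, ∠I = 9.0°.

I = 0.04218∠9.0° A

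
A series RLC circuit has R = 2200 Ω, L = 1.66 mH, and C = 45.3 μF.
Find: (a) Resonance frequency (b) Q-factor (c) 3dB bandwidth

Step 1 — Resonance condition Im(Z)=0 gives ω₀ = 1/√(LC).
Step 2 — ω₀ = 1/√(0.00166·4.53e-05) = 3647 rad/s.
Step 3 — f₀ = ω₀/(2π) = 580.4 Hz.
Step 4 — Series Q: Q = ω₀L/R = 3647·0.00166/2200 = 0.002752.
Step 5 — 3dB bandwidth: Δω = ω₀/Q = 1.325e+06 rad/s; BW = Δω/(2π) = 2.109e+05 Hz.

(a) f₀ = 580.4 Hz  (b) Q = 0.002752  (c) BW = 2.109e+05 Hz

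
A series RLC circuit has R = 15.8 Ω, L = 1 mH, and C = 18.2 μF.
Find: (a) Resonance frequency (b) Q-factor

Step 1 — Resonance condition Im(Z)=0 gives ω₀ = 1/√(LC).
Step 2 — ω₀ = 1/√(0.001·1.82e-05) = 7412 rad/s.
Step 3 — f₀ = ω₀/(2π) = 1180 Hz.
Step 4 — Series Q: Q = ω₀L/R = 7412·0.001/15.8 = 0.4691.

(a) f₀ = 1180 Hz  (b) Q = 0.4691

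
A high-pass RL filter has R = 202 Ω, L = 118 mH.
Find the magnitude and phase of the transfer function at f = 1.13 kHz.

Step 1 — Angular frequency: ω = 2π·1130 = 7100 rad/s.
Step 2 — Transfer function: H(jω) = jωL/(R + jωL).
Step 3 — Numerator jωL = j·837.8; denominator R + jωL = 202 + j837.8.
Step 4 — H = 0.9451 + j0.2279.
Step 5 — Magnitude: |H| = 0.9721 (-0.2 dB); phase: φ = 13.6°.

|H| = 0.9721 (-0.2 dB), φ = 13.6°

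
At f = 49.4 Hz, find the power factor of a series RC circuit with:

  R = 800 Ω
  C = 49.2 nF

Step 1 — Angular frequency: ω = 2π·f = 2π·49.4 = 310.4 rad/s.
Step 2 — Component impedances:
  R: Z = R = 800 Ω
  C: Z = 1/(jωC) = -j/(ω·C) = 0 - j6.548e+04 Ω
Step 3 — Series combination: Z_total = R + C = 800 - j6.548e+04 Ω = 6.549e+04∠-89.3° Ω.
Step 4 — Power factor: PF = cos(φ) = Re(Z)/|Z| = 800/6.549e+04 = 0.01222.
Step 5 — Type: Im(Z) = -6.548e+04 ⇒ leading (phase φ = -89.3°).

PF = 0.01222 (leading, φ = -89.3°)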